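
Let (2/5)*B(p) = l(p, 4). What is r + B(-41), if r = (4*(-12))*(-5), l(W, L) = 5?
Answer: 505/2 ≈ 252.50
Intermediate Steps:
B(p) = 25/2 (B(p) = (5/2)*5 = 25/2)
r = 240 (r = -48*(-5) = 240)
r + B(-41) = 240 + 25/2 = 505/2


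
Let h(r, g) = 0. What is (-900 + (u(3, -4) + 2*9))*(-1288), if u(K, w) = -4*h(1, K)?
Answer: 1136016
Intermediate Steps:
u(K, w) = 0 (u(K, w) = -4*0 = 0)
(-900 + (u(3, -4) + 2*9))*(-1288) = (-900 + (0 + 2*9))*(-1288) = (-900 + (0 + 18))*(-1288) = (-900 + 18)*(-1288) = -882*(-1288) = 1136016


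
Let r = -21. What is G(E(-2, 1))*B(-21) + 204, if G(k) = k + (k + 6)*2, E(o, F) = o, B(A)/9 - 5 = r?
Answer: -660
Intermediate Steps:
B(A) = -144 (B(A) = 45 + 9*(-21) = 45 - 189 = -144)
G(k) = 12 + 3*k (G(k) = k + (6 + k)*2 = k + (12 + 2*k) = 12 + 3*k)
G(E(-2, 1))*B(-21) + 204 = (12 + 3*(-2))*(-144) + 204 = (12 - 6)*(-144) + 204 = 6*(-144) + 204 = -864 + 204 = -660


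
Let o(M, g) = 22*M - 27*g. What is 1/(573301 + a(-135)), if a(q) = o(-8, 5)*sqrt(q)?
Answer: 573301/328687093936 + 933*I*sqrt(15)/328687093936 ≈ 1.7442e-6 + 1.0994e-8*I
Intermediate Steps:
o(M, g) = -27*g + 22*M
a(q) = -311*sqrt(q) (a(q) = (-27*5 + 22*(-8))*sqrt(q) = (-135 - 176)*sqrt(q) = -311*sqrt(q))
1/(573301 + a(-135)) = 1/(573301 - 933*I*sqrt(15))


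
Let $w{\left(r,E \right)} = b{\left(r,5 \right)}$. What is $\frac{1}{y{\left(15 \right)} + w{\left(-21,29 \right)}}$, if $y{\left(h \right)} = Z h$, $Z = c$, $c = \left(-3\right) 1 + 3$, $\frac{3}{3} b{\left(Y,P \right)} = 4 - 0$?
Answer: $\frac{1}{4} \approx 0.25$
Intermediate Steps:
$b{\left(Y,P \right)} = 4$ ($b{\left(Y,P \right)} = 4 - 0 = 4 + 0 = 4$)
$c = 0$ ($c = -3 + 3 = 0$)
$Z = 0$
$w{\left(r,E \right)} = 4$
$y{\left(h \right)} = 0$ ($y{\left(h \right)} = 0 h = 0$)
$\frac{1}{y{\left(15 \right)} + w{\left(-21,29 \right)}} = \frac{1}{0 + 4} = \frac{1}{4}$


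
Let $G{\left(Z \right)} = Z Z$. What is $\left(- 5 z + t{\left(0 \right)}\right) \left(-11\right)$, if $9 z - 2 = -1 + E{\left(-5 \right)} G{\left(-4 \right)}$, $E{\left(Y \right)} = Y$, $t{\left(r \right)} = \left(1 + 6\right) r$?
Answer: $- \frac{4345}{9} \approx -482.78$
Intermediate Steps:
$G{\left(Z \right)} = Z^{2}$
$t{\left(r \right)} = 7 r$
$z = - \frac{79}{9}$ ($z = \frac{2}{9} + \frac{-1 - 5 \left(-4\right)^{2}}{9} = \frac{2}{9} + \frac{-1 - 80}{9} = \frac{2}{9} + \frac{1}{9} \left(-81\right) = \frac{2}{9} - 9 = - \frac{79}{9} \approx -8.7778$)
$\left(- 5 z + t{\left(0 \right)}\right) \left(-11\right) = \left(\left(-5\right) \left(- \frac{79}{9}\right) + 7 \cdot 0\right) \left(-11\right) = \left(\frac{395}{9} + 0\right) \left(-11\right) = \frac{395}{9} \left(-11\right) = - \frac{4345}{9}$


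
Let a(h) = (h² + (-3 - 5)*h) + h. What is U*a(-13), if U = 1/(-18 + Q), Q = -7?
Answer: -52/5 ≈ -10.400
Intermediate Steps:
U = -1/25 (U = 1/(-18 - 7) = 1/(-25) = -1/25 ≈ -0.040000)
a(h) = h² - 7*h (a(h) = (h² - 8*h) + h = h² - 7*h)
U*a(-13) = -(-13)*(-7 - 13)/25 = -(-13)*(-20)/25 = -1/25*260 = -52/5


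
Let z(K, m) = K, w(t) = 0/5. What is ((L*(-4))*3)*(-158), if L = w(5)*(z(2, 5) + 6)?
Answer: 0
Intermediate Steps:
w(t) = 0 (w(t) = 0*(⅕) = 0)
L = 0 (L = 0*(2 + 6) = 0*8 = 0)
((L*(-4))*3)*(-158) = ((0*(-4))*3)*(-158) = (0*3)*(-158) = 0*(-158) = 0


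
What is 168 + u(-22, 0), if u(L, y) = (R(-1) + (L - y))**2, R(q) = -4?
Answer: 844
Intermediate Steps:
u(L, y) = (-4 + L - y)**2 (u(L, y) = (-4 + (L - y))**2 = (-4 + L - y)**2)
168 + u(-22, 0) = 168 + (4 + 0 - 1*(-22))**2 = 168 + (4 + 0 + 22)**2 = 168 + 26**2 = 168 + 676 = 844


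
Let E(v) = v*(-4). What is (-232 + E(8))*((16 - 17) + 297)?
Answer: -78144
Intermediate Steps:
E(v) = -4*v
(-232 + E(8))*((16 - 17) + 297) = (-232 - 4*8)*((16 - 17) + 297) = (-232 - 32)*(-1 + 297) = -264*296 = -78144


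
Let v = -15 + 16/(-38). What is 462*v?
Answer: -135366/19 ≈ -7124.5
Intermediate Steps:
v = -293/19 (v = -15 + 16*(-1/38) = -15 - 8/19 = -293/19 ≈ -15.421)
462*v = 462*(-293/19) = -135366/19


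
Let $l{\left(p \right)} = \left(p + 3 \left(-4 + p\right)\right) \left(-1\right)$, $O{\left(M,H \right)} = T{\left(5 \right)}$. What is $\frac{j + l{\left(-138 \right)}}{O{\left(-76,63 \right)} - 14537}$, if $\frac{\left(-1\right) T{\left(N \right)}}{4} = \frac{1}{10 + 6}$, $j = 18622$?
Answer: $- \frac{76744}{58149} \approx -1.3198$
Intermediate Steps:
$T{\left(N \right)} = - \frac{1}{4}$ ($T{\left(N \right)} = - \frac{4}{10 + 6} = - \frac{4}{16} = \left(-4\right) \frac{1}{16} = - \frac{1}{4}$)
$O{\left(M,H \right)} = - \frac{1}{4}$
$l{\left(p \right)} = 12 - 4 p$ ($l{\left(p \right)} = \left(p + \left(-12 + 3 p\right)\right) \left(-1\right) = \left(-12 + 4 p\right) \left(-1\right) = 12 - 4 p$)
$\frac{j + l{\left(-138 \right)}}{O{\left(-76,63 \right)} - 14537} = \frac{18622 + \left(12 - -552\right)}{- \frac{1}{4} - 14537} = \frac{18622 + \left(12 + 552\right)}{- \frac{58149}{4}} = \left(18622 + 564\right) \left(- \frac{4}{58149}\right) = 19186 \left(- \frac{4}{58149}\right) = - \frac{76744}{58149}$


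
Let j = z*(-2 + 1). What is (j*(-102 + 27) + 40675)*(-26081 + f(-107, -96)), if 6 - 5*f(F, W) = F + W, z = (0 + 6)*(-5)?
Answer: -1000556260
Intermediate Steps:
z = -30 (z = 6*(-5) = -30)
j = 30 (j = -30*(-2 + 1) = -30*(-1) = 30)
f(F, W) = 6/5 - F/5 - W/5 (f(F, W) = 6/5 - (F + W)/5 = 6/5 + (-F/5 - W/5) = 6/5 - F/5 - W/5)
(j*(-102 + 27) + 40675)*(-26081 + f(-107, -96)) = (30*(-102 + 27) + 40675)*(-26081 + (6/5 - 1/5*(-107) - 1/5*(-96))) = (30*(-75) + 40675)*(-26081 + (6/5 + 107/5 + 96/5)) = (-2250 + 40675)*(-26081 + 209/5) = 38425*(-130196/5) = -1000556260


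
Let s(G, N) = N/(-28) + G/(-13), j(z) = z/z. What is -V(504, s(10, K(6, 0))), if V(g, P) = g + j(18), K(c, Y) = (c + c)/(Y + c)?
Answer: -505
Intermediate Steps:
j(z) = 1
K(c, Y) = 2*c/(Y + c) (K(c, Y) = (2*c)/(Y + c) = 2*c/(Y + c))
s(G, N) = -G/13 - N/28 (s(G, N) = N*(-1/28) + G*(-1/13) = -N/28 - G/13 = -G/13 - N/28)
V(g, P) = 1 + g (V(g, P) = g + 1 = 1 + g)
-V(504, s(10, K(6, 0))) = -(1 + 504) = -1*505 = -505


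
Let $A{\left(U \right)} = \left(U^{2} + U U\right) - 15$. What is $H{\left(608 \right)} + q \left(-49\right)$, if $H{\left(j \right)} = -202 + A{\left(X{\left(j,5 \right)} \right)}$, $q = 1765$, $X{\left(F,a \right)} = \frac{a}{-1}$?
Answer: $-86652$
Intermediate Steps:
$X{\left(F,a \right)} = - a$ ($X{\left(F,a \right)} = a \left(-1\right) = - a$)
$A{\left(U \right)} = -15 + 2 U^{2}$ ($A{\left(U \right)} = \left(U^{2} + U^{2}\right) - 15 = 2 U^{2} - 15 = -15 + 2 U^{2}$)
$H{\left(j \right)} = -167$ ($H{\left(j \right)} = -202 - \left(15 - 2 \left(\left(-1\right) 5\right)^{2}\right) = -202 - \left(15 - 2 \left(-5\right)^{2}\right) = -202 + \left(-15 + 2 \cdot 25\right) = -202 + \left(-15 + 50\right) = -202 + 35 = -167$)
$H{\left(608 \right)} + q \left(-49\right) = -167 + 1765 \left(-49\right) = -167 - 86485 = -86652$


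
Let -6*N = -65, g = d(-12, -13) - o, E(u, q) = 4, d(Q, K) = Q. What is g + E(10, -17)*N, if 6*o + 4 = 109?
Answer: 83/6 ≈ 13.833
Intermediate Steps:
o = 35/2 (o = -⅔ + (⅙)*109 = -⅔ + 109/6 = 35/2 ≈ 17.500)
g = -59/2 (g = -12 - 1*35/2 = -12 - 35/2 = -59/2 ≈ -29.500)
N = 65/6 (N = -⅙*(-65) = 65/6 ≈ 10.833)
g + E(10, -17)*N = -59/2 + 4*(65/6) = -59/2 + 130/3 = 83/6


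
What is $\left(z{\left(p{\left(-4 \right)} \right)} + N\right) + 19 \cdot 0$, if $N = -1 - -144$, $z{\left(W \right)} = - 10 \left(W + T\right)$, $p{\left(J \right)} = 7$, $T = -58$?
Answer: $653$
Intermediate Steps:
$z{\left(W \right)} = 580 - 10 W$ ($z{\left(W \right)} = - 10 \left(W - 58\right) = - 10 \left(-58 + W\right) = 580 - 10 W$)
$N = 143$ ($N = -1 + 144 = 143$)
$\left(z{\left(p{\left(-4 \right)} \right)} + N\right) + 19 \cdot 0 = \left(\left(580 - 70\right) + 143\right) + 19 \cdot 0 = \left(\left(580 - 70\right) + 143\right) + 0 = \left(510 + 143\right) + 0 = 653 + 0 = 653$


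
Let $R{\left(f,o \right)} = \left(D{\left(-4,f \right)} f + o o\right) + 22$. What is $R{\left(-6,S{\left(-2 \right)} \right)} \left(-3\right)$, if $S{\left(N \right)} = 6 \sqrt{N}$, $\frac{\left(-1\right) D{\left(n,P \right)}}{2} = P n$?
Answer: $-714$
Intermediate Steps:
$D{\left(n,P \right)} = - 2 P n$
$R{\left(f,o \right)} = 22 + o^{2} + 8 f^{2}$ ($R{\left(f,o \right)} = \left(\left(-2\right) f \left(-4\right) f + o o\right) + 22 = \left(8 f f + o^{2}\right) + 22 = \left(8 f^{2} + o^{2}\right) + 22 = \left(o^{2} + 8 f^{2}\right) + 22 = 22 + o^{2} + 8 f^{2}$)
$R{\left(-6,S{\left(-2 \right)} \right)} \left(-3\right) = \left(22 + \left(6 \sqrt{-2}\right)^{2} + 8 \left(-6\right)^{2}\right) \left(-3\right) = \left(22 + \left(6 i \sqrt{2}\right)^{2} + 8 \cdot 36\right) \left(-3\right) = \left(22 + \left(6 i \sqrt{2}\right)^{2} + 288\right) \left(-3\right) = \left(22 - 72 + 288\right) \left(-3\right) = 238 \left(-3\right) = -714$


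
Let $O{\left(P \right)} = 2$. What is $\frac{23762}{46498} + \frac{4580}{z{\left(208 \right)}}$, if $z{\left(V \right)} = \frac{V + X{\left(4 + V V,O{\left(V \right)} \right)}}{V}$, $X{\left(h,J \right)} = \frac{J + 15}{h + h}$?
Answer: $\frac{383361378828773}{83694098349} \approx 4580.5$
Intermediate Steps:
$X{\left(h,J \right)} = \frac{15 + J}{2 h}$
$z{\left(V \right)} = \frac{V + \frac{17}{2 \left(4 + V^{2}\right)}}{V}$ ($z{\left(V \right)} = \frac{V + \frac{15 + 2}{2 \left(4 + V V\right)}}{V} = \frac{V + \frac{1}{2} \frac{1}{4 + V^{2}} \cdot 17}{V} = \frac{V + \frac{17}{2 \left(4 + V^{2}\right)}}{V}$)
$\frac{23762}{46498} + \frac{4580}{z{\left(208 \right)}} = \frac{23762}{46498} + \frac{4580}{\frac{1}{208} \frac{1}{4 + 208^{2}} \left(\frac{17}{2} + 208 \left(4 + 208^{2}\right)\right)} = 23762 \cdot \frac{1}{46498} + \frac{4580}{\frac{1}{208} \frac{1}{4 + 43264} \left(\frac{17}{2} + 208 \left(4 + 43264\right)\right)} = \frac{11881}{23249} + \frac{4580}{\frac{1}{208} \cdot \frac{1}{43268} \left(\frac{17}{2} + 208 \cdot 43268\right)} = \frac{11881}{23249} + \frac{4580}{\frac{1}{208} \cdot \frac{1}{43268} \left(\frac{17}{2} + 8999744\right)} = \frac{11881}{23249} + \frac{4580}{\frac{1}{208} \cdot \frac{1}{43268} \cdot \frac{17999505}{2}} = \frac{11881}{23249} + \frac{4580}{\frac{17999505}{17999488}} = \frac{11881}{23249} + 4580 \cdot \frac{17999488}{17999505} = \frac{11881}{23249} + \frac{16487531008}{3599901} = \frac{383361378828773}{83694098349}$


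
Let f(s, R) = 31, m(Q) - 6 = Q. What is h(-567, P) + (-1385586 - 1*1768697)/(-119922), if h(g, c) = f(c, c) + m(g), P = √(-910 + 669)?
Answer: -5491307/10902 ≈ -503.70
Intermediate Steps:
m(Q) = 6 + Q
P = I*√241 (P = √(-241) = I*√241 ≈ 15.524*I)
h(g, c) = 37 + g (h(g, c) = 31 + (6 + g) = 37 + g)
h(-567, P) + (-1385586 - 1*1768697)/(-119922) = (37 - 567) + (-1385586 - 1*1768697)/(-119922) = -530 + (-1385586 - 1768697)*(-1/119922) = -530 - 3154283*(-1/119922) = -530 + 286753/10902 = -5491307/10902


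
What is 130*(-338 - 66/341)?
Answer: -1362920/31 ≈ -43965.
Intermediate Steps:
130*(-338 - 66/341) = 130*(-338 - 1*6/31) = 130*(-338 - 6/31) = 130*(-10484/31) = -1362920/31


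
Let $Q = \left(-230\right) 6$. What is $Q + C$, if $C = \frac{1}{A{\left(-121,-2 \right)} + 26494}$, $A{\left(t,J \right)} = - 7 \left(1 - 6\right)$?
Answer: $- \frac{36610019}{26529} \approx -1380.0$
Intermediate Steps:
$A{\left(t,J \right)} = 35$ ($A{\left(t,J \right)} = \left(-7\right) \left(-5\right) = 35$)
$Q = -1380$
$C = \frac{1}{26529}$ ($C = \frac{1}{35 + 26494} = \frac{1}{26529} \approx 3.7695 \cdot 10^{-5}$)
$Q + C = -1380 + \frac{1}{26529} = - \frac{36610019}{26529}$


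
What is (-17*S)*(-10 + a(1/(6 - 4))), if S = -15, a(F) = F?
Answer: -4845/2 ≈ -2422.5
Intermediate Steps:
(-17*S)*(-10 + a(1/(6 - 4))) = (-17*(-15))*(-10 + 1/(6 - 4)) = 255*(-10 + 1/2) = 255*(-19/2) = -4845/2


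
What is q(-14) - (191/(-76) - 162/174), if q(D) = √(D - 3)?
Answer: 7591/2204 + I*√17 ≈ 3.4442 + 4.1231*I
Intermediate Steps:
q(D) = √(-3 + D)
q(-14) - (191/(-76) - 162/174) = √(-3 - 14) - (191/(-76) - 162/174) = √(-17) - (191*(-1/76) - 162*1/174) = I*√17 - (-191/76 - 27/29) = I*√17 - 1*(-7591/2204) = I*√17 + 7591/2204 = 7591/2204 + I*√17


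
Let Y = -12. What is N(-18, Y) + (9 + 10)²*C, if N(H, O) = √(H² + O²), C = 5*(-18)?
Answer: -32490 + 6*√13 ≈ -32468.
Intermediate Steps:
C = -90
N(-18, Y) + (9 + 10)²*C = √((-18)² + (-12)²) + (9 + 10)²*(-90) = √(324 + 144) + 19²*(-90) = √468 + 361*(-90) = 6*√13 - 32490 = -32490 + 6*√13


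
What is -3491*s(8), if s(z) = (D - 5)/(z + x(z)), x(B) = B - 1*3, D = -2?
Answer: 24437/13 ≈ 1879.8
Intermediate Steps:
x(B) = -3 + B (x(B) = B - 3 = -3 + B)
s(z) = -7/(-3 + 2*z) (s(z) = (-2 - 5)/(z + (-3 + z)) = -7/(-3 + 2*z))
-3491*s(8) = -(-24437)/(-3 + 2*8) = -(-24437)/(-3 + 16) = -(-24437)/13 = -3491*(-7/13) = 24437/13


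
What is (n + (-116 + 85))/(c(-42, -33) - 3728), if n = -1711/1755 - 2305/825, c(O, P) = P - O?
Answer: 671213/71795295 ≈ 0.0093490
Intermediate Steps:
n = -72758/19305 (n = -1711*1/1755 - 2305*1/825 = -1711/1755 - 461/165 = -72758/19305 ≈ -3.7689)
(n + (-116 + 85))/(c(-42, -33) - 3728) = (-72758/19305 + (-116 + 85))/((-33 - 1*(-42)) - 3728) = (-72758/19305 - 31)/((-33 + 42) - 3728) = -671213/(19305*(9 - 3728)) = -671213/19305/(-3719) = -671213/19305*(-1/3719) = 671213/71795295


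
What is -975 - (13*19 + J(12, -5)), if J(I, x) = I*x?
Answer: -1162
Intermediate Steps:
-975 - (13*19 + J(12, -5)) = -975 - (13*19 + 12*(-5)) = -975 - (247 - 60) = -975 - 1*187 = -975 - 187 = -1162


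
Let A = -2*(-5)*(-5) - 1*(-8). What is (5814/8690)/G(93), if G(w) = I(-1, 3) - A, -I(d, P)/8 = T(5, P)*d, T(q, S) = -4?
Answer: 2907/43450 ≈ 0.066905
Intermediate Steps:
I(d, P) = 32*d (I(d, P) = -(-32)*d = 32*d)
A = -42 (A = 10*(-5) + 8 = -50 + 8 = -42)
G(w) = 10 (G(w) = 32*(-1) - 1*(-42) = -32 + 42 = 10)
(5814/8690)/G(93) = (5814/8690)/10 = (5814*(1/8690))*(⅒) = (2907/4345)*(⅒) = 2907/43450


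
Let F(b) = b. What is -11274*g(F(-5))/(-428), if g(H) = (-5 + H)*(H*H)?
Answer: -704625/107 ≈ -6585.3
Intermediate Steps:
g(H) = H**2*(-5 + H) (g(H) = (-5 + H)*H**2 = H**2*(-5 + H))
-11274*g(F(-5))/(-428) = -11274*(-5)**2*(-5 - 5)/(-428) = -11274*25*(-10)*(-1)/428 = -(-2818500)*(-1)/428 = -11274*125/214 = -704625/107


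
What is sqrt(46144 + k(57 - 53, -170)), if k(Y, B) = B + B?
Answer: 2*sqrt(11451) ≈ 214.02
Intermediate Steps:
k(Y, B) = 2*B
sqrt(46144 + k(57 - 53, -170)) = sqrt(46144 + 2*(-170)) = sqrt(46144 - 340) = sqrt(45804) = 2*sqrt(11451)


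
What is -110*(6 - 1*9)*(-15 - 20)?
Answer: -11550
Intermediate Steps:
-110*(6 - 1*9)*(-15 - 20) = -110*(6 - 9)*(-35) = -(-330)*(-35) = -110*105 = -11550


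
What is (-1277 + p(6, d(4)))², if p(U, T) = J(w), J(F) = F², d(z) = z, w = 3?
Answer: 1607824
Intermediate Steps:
p(U, T) = 9 (p(U, T) = 3² = 9)
(-1277 + p(6, d(4)))² = (-1277 + 9)² = (-1268)² = 1607824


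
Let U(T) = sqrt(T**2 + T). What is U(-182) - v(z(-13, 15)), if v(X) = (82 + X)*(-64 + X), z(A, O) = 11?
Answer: 4929 + sqrt(32942) ≈ 5110.5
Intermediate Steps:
U(T) = sqrt(T + T**2)
v(X) = (-64 + X)*(82 + X)
U(-182) - v(z(-13, 15)) = sqrt(-182*(1 - 182)) - (-5248 + 11**2 + 18*11) = sqrt(-182*(-181)) - (-5248 + 121 + 198) = sqrt(32942) - 1*(-4929) = sqrt(32942) + 4929 = 4929 + sqrt(32942)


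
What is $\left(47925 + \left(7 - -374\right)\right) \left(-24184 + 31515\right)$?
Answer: $354131286$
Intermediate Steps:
$\left(47925 + \left(7 - -374\right)\right) \left(-24184 + 31515\right) = \left(47925 + \left(7 + 374\right)\right) 7331 = \left(47925 + 381\right) 7331 = 48306 \cdot 7331 = 354131286$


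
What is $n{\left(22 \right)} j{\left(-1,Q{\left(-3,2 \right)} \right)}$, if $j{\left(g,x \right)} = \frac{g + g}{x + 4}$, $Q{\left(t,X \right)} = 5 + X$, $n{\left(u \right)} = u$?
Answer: $-4$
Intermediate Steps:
$j{\left(g,x \right)} = \frac{2 g}{4 + x}$
$n{\left(22 \right)} j{\left(-1,Q{\left(-3,2 \right)} \right)} = 22 \cdot 2 \left(-1\right) \frac{1}{4 + \left(5 + 2\right)} = 22 \cdot 2 \left(-1\right) \frac{1}{4 + 7} = 22 \cdot 2 \left(-1\right) \frac{1}{11} = 22 \left(- \frac{2}{11}\right) = -4$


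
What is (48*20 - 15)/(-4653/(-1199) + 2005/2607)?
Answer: 38362005/188758 ≈ 203.23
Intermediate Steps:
(48*20 - 15)/(-4653/(-1199) + 2005/2607) = (960 - 15)/(-4653*(-1/1199) + 2005*(1/2607)) = 945/(423/109 + 2005/2607) = 945/(1321306/284163) = 945*(284163/1321306) = 38362005/188758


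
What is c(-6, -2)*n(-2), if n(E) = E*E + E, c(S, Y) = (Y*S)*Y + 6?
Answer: -36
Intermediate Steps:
c(S, Y) = 6 + S*Y**2 (c(S, Y) = (S*Y)*Y + 6 = S*Y**2 + 6 = 6 + S*Y**2)
n(E) = E + E**2 (n(E) = E**2 + E = E + E**2)
c(-6, -2)*n(-2) = (6 - 6*(-2)**2)*(-2*(1 - 2)) = (6 - 6*4)*(-2*(-1)) = (6 - 24)*2 = -18*2 = -36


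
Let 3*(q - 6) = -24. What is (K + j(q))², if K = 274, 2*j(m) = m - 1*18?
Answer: 69696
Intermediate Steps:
q = -2 (q = 6 + (⅓)*(-24) = 6 - 8 = -2)
j(m) = -9 + m/2 (j(m) = (m - 1*18)/2 = (m - 18)/2 = (-18 + m)/2 = -9 + m/2)
(K + j(q))² = (274 + (-9 + (½)*(-2)))² = (274 + (-9 - 1))² = (274 - 10)² = 264² = 69696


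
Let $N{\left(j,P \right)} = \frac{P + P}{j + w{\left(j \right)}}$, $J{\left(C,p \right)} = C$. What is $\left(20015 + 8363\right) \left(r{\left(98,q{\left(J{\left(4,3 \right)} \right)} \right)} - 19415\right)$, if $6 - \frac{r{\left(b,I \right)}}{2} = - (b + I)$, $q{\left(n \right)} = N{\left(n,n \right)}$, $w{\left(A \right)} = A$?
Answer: $-544999490$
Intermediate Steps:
$N{\left(j,P \right)} = \frac{P}{j}$ ($N{\left(j,P \right)} = \frac{P + P}{j + j} = \frac{2 P}{2 j} = 2 P \frac{1}{2 j} = \frac{P}{j}$)
$q{\left(n \right)} = 1$ ($q{\left(n \right)} = \frac{n}{n} = 1$)
$r{\left(b,I \right)} = 12 + 2 I + 2 b$ ($r{\left(b,I \right)} = 12 - 2 \left(- (b + I)\right) = 12 - 2 \left(- (I + b)\right) = 12 - 2 \left(- I - b\right) = 12 + \left(2 I + 2 b\right) = 12 + 2 I + 2 b$)
$\left(20015 + 8363\right) \left(r{\left(98,q{\left(J{\left(4,3 \right)} \right)} \right)} - 19415\right) = \left(20015 + 8363\right) \left(\left(12 + 2 \cdot 1 + 2 \cdot 98\right) - 19415\right) = 28378 \left(\left(12 + 2 + 196\right) - 19415\right) = 28378 \left(210 - 19415\right) = 28378 \left(-19205\right) = -544999490$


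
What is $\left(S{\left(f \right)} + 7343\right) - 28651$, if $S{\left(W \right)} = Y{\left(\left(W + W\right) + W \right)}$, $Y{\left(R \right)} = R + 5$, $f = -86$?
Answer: $-21561$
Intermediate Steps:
$Y{\left(R \right)} = 5 + R$
$S{\left(W \right)} = 5 + 3 W$ ($S{\left(W \right)} = 5 + \left(\left(W + W\right) + W\right) = 5 + \left(2 W + W\right) = 5 + 3 W$)
$\left(S{\left(f \right)} + 7343\right) - 28651 = \left(\left(5 + 3 \left(-86\right)\right) + 7343\right) - 28651 = \left(\left(5 - 258\right) + 7343\right) - 28651 = \left(-253 + 7343\right) - 28651 = 7090 - 28651 = -21561$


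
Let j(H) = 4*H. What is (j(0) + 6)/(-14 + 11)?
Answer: -2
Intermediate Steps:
(j(0) + 6)/(-14 + 11) = (4*0 + 6)/(-14 + 11) = (0 + 6)/(-3) = -⅓*6 = -2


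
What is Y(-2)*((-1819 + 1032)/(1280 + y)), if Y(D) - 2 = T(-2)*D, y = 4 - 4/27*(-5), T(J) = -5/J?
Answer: 63747/34688 ≈ 1.8377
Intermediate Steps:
y = 128/27 (y = 4 - 4*1/27*(-5) = 4 - 4/27*(-5) = 4 + 20/27 = 128/27 ≈ 4.7407)
Y(D) = 2 + 5*D/2 (Y(D) = 2 + (-5/(-2))*D = 2 + (-5*(-½))*D = 2 + 5*D/2)
Y(-2)*((-1819 + 1032)/(1280 + y)) = (2 + (5/2)*(-2))*((-1819 + 1032)/(1280 + 128/27)) = (2 - 5)*(-787/34688/27) = -(-2361)*27/34688 = -3*(-21249/34688) = 63747/34688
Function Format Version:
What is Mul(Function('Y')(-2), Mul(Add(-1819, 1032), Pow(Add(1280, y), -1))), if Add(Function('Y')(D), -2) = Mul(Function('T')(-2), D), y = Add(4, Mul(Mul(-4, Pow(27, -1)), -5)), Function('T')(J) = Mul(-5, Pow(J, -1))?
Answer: Rational(63747, 34688) ≈ 1.8377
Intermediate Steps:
y = Rational(128, 27) (y = Add(4, Mul(Mul(-4, Rational(1, 27)), -5)) = Add(4, Mul(Rational(-4, 27), -5)) = Add(4, Rational(20, 27)) = Rational(128, 27) ≈ 4.7407)
Function('Y')(D) = Add(2, Mul(Rational(5, 2), D)) (Function('Y')(D) = Add(2, Mul(Mul(-5, Pow(-2, -1)), D)) = Add(2, Mul(Mul(-5, Rational(-1, 2)), D)) = Add(2, Mul(Rational(5, 2), D)))
Mul(Function('Y')(-2), Mul(Add(-1819, 1032), Pow(Add(1280, y), -1))) = Mul(Add(2, Mul(Rational(5, 2), -2)), Mul(Add(-1819, 1032), Pow(Add(1280, Rational(128, 27)), -1))) = Mul(Add(2, -5), Mul(-787, Pow(Rational(34688, 27), -1))) = Mul(-3, Mul(-787, Rational(27, 34688))) = Mul(-3, Rational(-21249, 34688)) = Rational(63747, 34688)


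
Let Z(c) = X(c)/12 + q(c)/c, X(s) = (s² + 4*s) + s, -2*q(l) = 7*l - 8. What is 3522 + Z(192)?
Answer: 320185/48 ≈ 6670.5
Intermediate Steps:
q(l) = 4 - 7*l/2 (q(l) = -(7*l - 8)/2 = -(-8 + 7*l)/2 = 4 - 7*l/2)
X(s) = s² + 5*s
Z(c) = (4 - 7*c/2)/c + c*(5 + c)/12 (Z(c) = (c*(5 + c))/12 + (4 - 7*c/2)/c = (c*(5 + c))*(1/12) + (4 - 7*c/2)/c = c*(5 + c)/12 + (4 - 7*c/2)/c = (4 - 7*c/2)/c + c*(5 + c)/12)
3522 + Z(192) = 3522 + (1/12)*(48 - 42*192 + 192²*(5 + 192))/192 = 3522 + (1/12)*(1/192)*(48 - 8064 + 36864*197) = 3522 + (1/12)*(1/192)*(48 - 8064 + 7262208) = 3522 + (1/12)*(1/192)*7254192 = 3522 + 151129/48 = 320185/48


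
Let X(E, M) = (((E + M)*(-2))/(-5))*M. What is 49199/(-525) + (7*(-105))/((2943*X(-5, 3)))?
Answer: -192842501/2060100 ≈ -93.608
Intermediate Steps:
X(E, M) = M*(2*E/5 + 2*M/5) (X(E, M) = ((-2*E - 2*M)*(-⅕))*M = (2*E/5 + 2*M/5)*M = M*(2*E/5 + 2*M/5))
49199/(-525) + (7*(-105))/((2943*X(-5, 3))) = 49199/(-525) + (7*(-105))/((2943*((⅖)*3*(-5 + 3)))) = 49199*(-1/525) - 735/(2943*((⅖)*3*(-2))) = -49199/525 - 735/(2943*(-12/5)) = -49199/525 - 735/(-35316/5) = -49199/525 - 735*(-5/35316) = -49199/525 + 1225/11772 = -192842501/2060100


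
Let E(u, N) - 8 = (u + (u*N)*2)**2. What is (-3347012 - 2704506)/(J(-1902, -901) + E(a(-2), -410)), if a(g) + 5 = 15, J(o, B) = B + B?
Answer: -3025759/33537153 ≈ -0.090221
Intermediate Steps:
J(o, B) = 2*B
a(g) = 10 (a(g) = -5 + 15 = 10)
E(u, N) = 8 + (u + 2*N*u)**2 (E(u, N) = 8 + (u + (u*N)*2)**2 = 8 + (u + (N*u)*2)**2 = 8 + (u + 2*N*u)**2)
(-3347012 - 2704506)/(J(-1902, -901) + E(a(-2), -410)) = (-3347012 - 2704506)/(2*(-901) + (8 + 10**2*(1 + 2*(-410))**2)) = -6051518/(-1802 + (8 + 100*(1 - 820)**2)) = -6051518/(-1802 + (8 + 100*(-819)**2)) = -6051518/(-1802 + (8 + 100*670761)) = -6051518/(-1802 + (8 + 67076100)) = -6051518/(-1802 + 67076108) = -6051518/67074306 = -6051518*1/67074306 = -3025759/33537153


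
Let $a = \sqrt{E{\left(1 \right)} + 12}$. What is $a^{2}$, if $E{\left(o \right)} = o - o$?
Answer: $12$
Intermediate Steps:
$E{\left(o \right)} = 0$
$a = 2 \sqrt{3}$ ($a = \sqrt{0 + 12} = \sqrt{12} = 2 \sqrt{3} \approx 3.4641$)
$a^{2} = \left(2 \sqrt{3}\right)^{2} = 12$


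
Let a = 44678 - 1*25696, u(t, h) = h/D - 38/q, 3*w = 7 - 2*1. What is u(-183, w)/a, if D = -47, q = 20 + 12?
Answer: -2759/42823392 ≈ -6.4427e-5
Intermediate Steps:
q = 32
w = 5/3 (w = (7 - 2*1)/3 = (7 - 2)/3 = (1/3)*5 = 5/3 ≈ 1.6667)
u(t, h) = -19/16 - h/47 (u(t, h) = h/(-47) - 38/32 = h*(-1/47) - 38*1/32 = -h/47 - 19/16 = -19/16 - h/47)
a = 18982 (a = 44678 - 25696 = 18982)
u(-183, w)/a = (-19/16 - 1/47*5/3)/18982 = (-19/16 - 5/141)*(1/18982) = -2759/2256*1/18982 = -2759/42823392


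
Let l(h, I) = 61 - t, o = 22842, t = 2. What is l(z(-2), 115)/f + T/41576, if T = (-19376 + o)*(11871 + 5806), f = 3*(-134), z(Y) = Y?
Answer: 6156869195/4178388 ≈ 1473.5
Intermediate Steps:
l(h, I) = 59 (l(h, I) = 61 - 1*2 = 61 - 2 = 59)
f = -402
T = 61268482 (T = (-19376 + 22842)*(11871 + 5806) = 3466*17677 = 61268482)
l(z(-2), 115)/f + T/41576 = 59/(-402) + 61268482/41576 = 59*(-1/402) + 61268482*(1/41576) = -59/402 + 30634241/20788 = 6156869195/4178388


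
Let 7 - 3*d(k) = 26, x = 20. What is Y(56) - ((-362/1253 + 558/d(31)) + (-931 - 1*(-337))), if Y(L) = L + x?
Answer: 18055090/23807 ≈ 758.39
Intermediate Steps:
d(k) = -19/3 (d(k) = 7/3 - ⅓*26 = 7/3 - 26/3 = -19/3)
Y(L) = 20 + L (Y(L) = L + 20 = 20 + L)
Y(56) - ((-362/1253 + 558/d(31)) + (-931 - 1*(-337))) = (20 + 56) - ((-362/1253 + 558/(-19/3)) + (-931 - 1*(-337))) = 76 - ((-362*1/1253 + 558*(-3/19)) + (-931 + 337)) = 76 - ((-362/1253 - 1674/19) - 594) = 76 - (-2104400/23807 - 594) = 76 - 1*(-16245758/23807) = 76 + 16245758/23807 = 18055090/23807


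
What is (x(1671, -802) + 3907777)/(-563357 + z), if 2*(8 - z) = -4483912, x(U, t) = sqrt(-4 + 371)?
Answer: 3907777/1678607 + sqrt(367)/1678607 ≈ 2.3280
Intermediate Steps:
x(U, t) = sqrt(367)
z = 2241964 (z = 8 - 1/2*(-4483912) = 8 + 2241956 = 2241964)
(x(1671, -802) + 3907777)/(-563357 + z) = (sqrt(367) + 3907777)/(-563357 + 2241964) = (3907777 + sqrt(367))/1678607 = (3907777 + sqrt(367))*(1/1678607) = 3907777/1678607 + sqrt(367)/1678607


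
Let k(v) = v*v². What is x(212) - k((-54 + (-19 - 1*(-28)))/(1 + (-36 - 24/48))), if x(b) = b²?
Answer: 16085222984/357911 ≈ 44942.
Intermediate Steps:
k(v) = v³
x(212) - k((-54 + (-19 - 1*(-28)))/(1 + (-36 - 24/48))) = 212² - ((-54 + (-19 - 1*(-28)))/(1 + (-36 - 24/48)))³ = 44944 - ((-54 + (-19 + 28))/(1 + (-36 - 24/48)))³ = 44944 - ((-54 + 9)/(1 + (-36 - 1*½)))³ = 44944 - (-45/(1 + (-36 - ½)))³ = 44944 - (-45/(1 - 73/2))³ = 44944 - (-45/(-71/2))³ = 44944 - (-45*(-2/71))³ = 44944 - (90/71)³ = 44944 - 1*729000/357911 = 44944 - 729000/357911 = 16085222984/357911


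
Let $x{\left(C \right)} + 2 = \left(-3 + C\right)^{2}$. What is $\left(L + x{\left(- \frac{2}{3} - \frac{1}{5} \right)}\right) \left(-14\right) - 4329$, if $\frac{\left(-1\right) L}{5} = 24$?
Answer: $- \frac{636821}{225} \approx -2830.3$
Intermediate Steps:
$L = -120$ ($L = \left(-5\right) 24 = -120$)
$x{\left(C \right)} = -2 + \left(-3 + C\right)^{2}$
$\left(L + x{\left(- \frac{2}{3} - \frac{1}{5} \right)}\right) \left(-14\right) - 4329 = \left(-120 - \left(2 - \left(-3 - \left(\frac{1}{5} + \frac{2}{3}\right)\right)^{2}\right)\right) \left(-14\right) - 4329 = \left(-120 - \left(2 - \left(-3 - \frac{13}{15}\right)^{2}\right)\right) \left(-14\right) - 4329 = \left(-120 - \left(2 - \left(- \frac{58}{15}\right)^{2}\right)\right) \left(-14\right) - 4329 = \left(-120 + \left(-2 + \frac{3364}{225}\right)\right) \left(-14\right) - 4329 = \left(-120 + \frac{2914}{225}\right) \left(-14\right) - 4329 = \left(- \frac{24086}{225}\right) \left(-14\right) - 4329 = \frac{337204}{225} - 4329 = - \frac{636821}{225}$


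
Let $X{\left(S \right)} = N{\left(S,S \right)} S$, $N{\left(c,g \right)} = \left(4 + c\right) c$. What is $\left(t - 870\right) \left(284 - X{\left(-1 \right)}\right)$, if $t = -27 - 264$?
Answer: $-326241$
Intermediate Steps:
$N{\left(c,g \right)} = c \left(4 + c\right)$
$X{\left(S \right)} = S^{2} \left(4 + S\right)$ ($X{\left(S \right)} = S \left(4 + S\right) S = S^{2} \left(4 + S\right)$)
$t = -291$
$\left(t - 870\right) \left(284 - X{\left(-1 \right)}\right) = \left(-291 - 870\right) \left(284 - \left(-1\right)^{2} \left(4 - 1\right)\right) = - 1161 \left(284 - 1 \cdot 3\right) = - 1161 \left(284 - 3\right) = \left(-1161\right) 281 = -326241$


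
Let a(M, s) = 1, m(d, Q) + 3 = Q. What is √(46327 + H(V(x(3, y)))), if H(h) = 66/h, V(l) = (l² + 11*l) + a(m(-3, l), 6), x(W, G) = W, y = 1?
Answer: √85661461/43 ≈ 215.24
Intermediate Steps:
m(d, Q) = -3 + Q
V(l) = 1 + l² + 11*l (V(l) = (l² + 11*l) + 1 = 1 + l² + 11*l)
√(46327 + H(V(x(3, y)))) = √(46327 + 66/(1 + 3² + 11*3)) = √(46327 + 66/(1 + 9 + 33)) = √(46327 + 66/43) = √(1992127/43) = √85661461/43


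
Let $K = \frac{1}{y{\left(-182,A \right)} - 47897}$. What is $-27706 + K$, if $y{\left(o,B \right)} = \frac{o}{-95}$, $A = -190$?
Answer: $- \frac{126063214393}{4550033} \approx -27706.0$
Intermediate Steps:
$y{\left(o,B \right)} = - \frac{o}{95}$ ($y{\left(o,B \right)} = o \left(- \frac{1}{95}\right) = - \frac{o}{95}$)
$K = - \frac{95}{4550033}$ ($K = \frac{1}{\left(- \frac{1}{95}\right) \left(-182\right) - 47897} = \frac{1}{\frac{182}{95} - 47897} = \frac{1}{- \frac{4550033}{95}} = - \frac{95}{4550033} \approx -2.0879 \cdot 10^{-5}$)
$-27706 + K = -27706 - \frac{95}{4550033} = - \frac{126063214393}{4550033}$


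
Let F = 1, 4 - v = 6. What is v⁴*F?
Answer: 16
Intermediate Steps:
v = -2 (v = 4 - 1*6 = 4 - 6 = -2)
v⁴*F = (-2)⁴*1 = 16*1 = 16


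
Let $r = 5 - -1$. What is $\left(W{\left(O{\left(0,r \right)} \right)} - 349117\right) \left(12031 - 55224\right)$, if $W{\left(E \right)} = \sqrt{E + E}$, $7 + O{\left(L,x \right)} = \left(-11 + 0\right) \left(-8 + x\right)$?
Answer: $15079410581 - 43193 \sqrt{30} \approx 1.5079 \cdot 10^{10}$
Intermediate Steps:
$r = 6$ ($r = 5 + 1 = 6$)
$O{\left(L,x \right)} = 81 - 11 x$ ($O{\left(L,x \right)} = -7 + \left(-11 + 0\right) \left(-8 + x\right) = -7 - 11 \left(-8 + x\right) = -7 - \left(-88 + 11 x\right) = 81 - 11 x$)
$W{\left(E \right)} = \sqrt{2} \sqrt{E}$ ($W{\left(E \right)} = \sqrt{2 E} = \sqrt{2} \sqrt{E}$)
$\left(W{\left(O{\left(0,r \right)} \right)} - 349117\right) \left(12031 - 55224\right) = \left(\sqrt{2} \sqrt{81 - 66} - 349117\right) \left(12031 - 55224\right) = \left(\sqrt{2} \sqrt{81 - 66} - 349117\right) \left(-43193\right) = \left(\sqrt{2} \sqrt{15} - 349117\right) \left(-43193\right) = \left(\sqrt{30} - 349117\right) \left(-43193\right) = \left(-349117 + \sqrt{30}\right) \left(-43193\right) = 15079410581 - 43193 \sqrt{30}$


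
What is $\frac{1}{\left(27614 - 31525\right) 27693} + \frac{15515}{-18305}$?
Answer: $- \frac{336077626930}{396513109503} \approx -0.84758$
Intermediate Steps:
$\frac{1}{\left(27614 - 31525\right) 27693} + \frac{15515}{-18305} = \frac{1}{-3911} \cdot \frac{1}{27693} + 15515 \left(- \frac{1}{18305}\right) = \left(- \frac{1}{3911}\right) \frac{1}{27693} - \frac{3103}{3661} = - \frac{1}{108307323} - \frac{3103}{3661} = - \frac{336077626930}{396513109503}$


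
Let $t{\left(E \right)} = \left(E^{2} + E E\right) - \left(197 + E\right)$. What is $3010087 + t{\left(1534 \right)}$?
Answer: $7714668$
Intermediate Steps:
$t{\left(E \right)} = -197 - E + 2 E^{2}$ ($t{\left(E \right)} = \left(E^{2} + E^{2}\right) - \left(197 + E\right) = 2 E^{2} - \left(197 + E\right) = -197 - E + 2 E^{2}$)
$3010087 + t{\left(1534 \right)} = 3010087 - \left(1731 - 4706312\right) = 3010087 - -4704581 = 3010087 + 4704581 = 7714668$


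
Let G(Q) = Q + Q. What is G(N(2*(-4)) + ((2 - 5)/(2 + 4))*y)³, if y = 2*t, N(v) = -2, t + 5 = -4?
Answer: 2744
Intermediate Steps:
t = -9 (t = -5 - 4 = -9)
y = -18 (y = 2*(-9) = -18)
G(Q) = 2*Q
G(N(2*(-4)) + ((2 - 5)/(2 + 4))*y)³ = (2*(-2 + ((2 - 5)/(2 + 4))*(-18)))³ = (2*(-2 - 3/6*(-18)))³ = (2*(-2 - 3*⅙*(-18)))³ = (2*(-2 - ½*(-18)))³ = (2*(-2 + 9))³ = (2*7)³ = 14³ = 2744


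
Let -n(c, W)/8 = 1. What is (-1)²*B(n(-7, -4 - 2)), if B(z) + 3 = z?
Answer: -11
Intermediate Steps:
n(c, W) = -8 (n(c, W) = -8*1 = -8)
B(z) = -3 + z
(-1)²*B(n(-7, -4 - 2)) = (-1)²*(-3 - 8) = 1*(-11) = -11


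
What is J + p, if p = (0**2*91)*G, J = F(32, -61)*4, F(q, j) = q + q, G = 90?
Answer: 256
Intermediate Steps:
F(q, j) = 2*q
J = 256 (J = (2*32)*4 = 64*4 = 256)
p = 0 (p = (0**2*91)*90 = (0*91)*90 = 0*90 = 0)
J + p = 256 + 0 = 256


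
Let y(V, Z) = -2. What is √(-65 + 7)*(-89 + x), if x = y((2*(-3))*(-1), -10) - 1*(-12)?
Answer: -79*I*√58 ≈ -601.65*I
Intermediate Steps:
x = 10 (x = -2 - 1*(-12) = -2 + 12 = 10)
√(-65 + 7)*(-89 + x) = √(-65 + 7)*(-89 + 10) = √(-58)*(-79) = (I*√58)*(-79) = -79*I*√58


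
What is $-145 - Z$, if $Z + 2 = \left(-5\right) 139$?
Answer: $552$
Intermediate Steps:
$Z = -697$ ($Z = -2 - 695 = -697$)
$-145 - Z = -145 - -697 = -145 + 697 = 552$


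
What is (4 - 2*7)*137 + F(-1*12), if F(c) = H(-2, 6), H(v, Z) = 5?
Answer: -1365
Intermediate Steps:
F(c) = 5
(4 - 2*7)*137 + F(-1*12) = (4 - 2*7)*137 + 5 = (4 - 14)*137 + 5 = -10*137 + 5 = -1370 + 5 = -1365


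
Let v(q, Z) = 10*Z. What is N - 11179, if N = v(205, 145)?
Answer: -9729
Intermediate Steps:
N = 1450 (N = 10*145 = 1450)
N - 11179 = 1450 - 11179 = -9729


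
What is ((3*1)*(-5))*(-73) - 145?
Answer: 950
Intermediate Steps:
((3*1)*(-5))*(-73) - 145 = (3*(-5))*(-73) - 145 = -15*(-73) - 145 = 1095 - 145 = 950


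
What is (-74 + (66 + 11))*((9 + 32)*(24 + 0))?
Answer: 2952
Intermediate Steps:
(-74 + (66 + 11))*((9 + 32)*(24 + 0)) = (-74 + 77)*(41*24) = 3*984 = 2952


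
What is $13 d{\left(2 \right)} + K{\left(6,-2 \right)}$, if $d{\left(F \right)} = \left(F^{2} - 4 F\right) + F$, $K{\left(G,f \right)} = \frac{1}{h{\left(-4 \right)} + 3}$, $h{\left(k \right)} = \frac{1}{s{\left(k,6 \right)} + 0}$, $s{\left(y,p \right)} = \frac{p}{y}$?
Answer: $- \frac{179}{7} \approx -25.571$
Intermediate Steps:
$h{\left(k \right)} = \frac{k}{6}$ ($h{\left(k \right)} = \frac{1}{\frac{6}{k} + 0} = \frac{1}{6 \frac{1}{k}} = \frac{k}{6}$)
$K{\left(G,f \right)} = \frac{3}{7}$ ($K{\left(G,f \right)} = \frac{1}{\frac{1}{6} \left(-4\right) + 3} = \frac{1}{- \frac{2}{3} + 3} = \frac{1}{\frac{7}{3}} = \frac{3}{7}$)
$d{\left(F \right)} = F^{2} - 3 F$
$13 d{\left(2 \right)} + K{\left(6,-2 \right)} = 13 \cdot 2 \left(-3 + 2\right) + \frac{3}{7} = 13 \cdot 2 \left(-1\right) + \frac{3}{7} = 13 \left(-2\right) + \frac{3}{7} = -26 + \frac{3}{7} = - \frac{179}{7}$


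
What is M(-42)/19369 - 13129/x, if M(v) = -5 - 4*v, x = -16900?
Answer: 257050301/327336100 ≈ 0.78528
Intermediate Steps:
M(-42)/19369 - 13129/x = (-5 - 4*(-42))/19369 - 13129/(-16900) = (-5 + 168)*(1/19369) - 13129*(-1/16900) = 163*(1/19369) + 13129/16900 = 163/19369 + 13129/16900 = 257050301/327336100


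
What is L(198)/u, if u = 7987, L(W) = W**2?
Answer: 39204/7987 ≈ 4.9085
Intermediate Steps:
L(198)/u = 198**2/7987 = 39204*(1/7987) = 39204/7987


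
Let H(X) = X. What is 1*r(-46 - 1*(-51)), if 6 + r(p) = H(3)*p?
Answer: 9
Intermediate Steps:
r(p) = -6 + 3*p
1*r(-46 - 1*(-51)) = 1*(-6 + 3*(-46 - 1*(-51))) = 1*(-6 + 3*(-46 + 51)) = 1*(-6 + 3*5) = 1*(-6 + 15) = 1*9 = 9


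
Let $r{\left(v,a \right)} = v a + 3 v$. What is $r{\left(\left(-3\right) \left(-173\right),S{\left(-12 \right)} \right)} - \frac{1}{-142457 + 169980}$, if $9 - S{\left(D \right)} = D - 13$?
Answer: $\frac{528524168}{27523} \approx 19203.0$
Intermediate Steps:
$S{\left(D \right)} = 22 - D$ ($S{\left(D \right)} = 9 - \left(D - 13\right) = 9 - \left(-13 + D\right) = 22 - D$)
$r{\left(v,a \right)} = 3 v + a v$ ($r{\left(v,a \right)} = a v + 3 v = 3 v + a v$)
$r{\left(\left(-3\right) \left(-173\right),S{\left(-12 \right)} \right)} - \frac{1}{-142457 + 169980} = \left(-3\right) \left(-173\right) \left(3 + \left(22 - -12\right)\right) - \frac{1}{-142457 + 169980} = 519 \left(3 + \left(22 + 12\right)\right) - \frac{1}{27523} = 519 \left(3 + 34\right) - \frac{1}{27523} = 519 \cdot 37 - \frac{1}{27523} = 19203 - \frac{1}{27523} = \frac{528524168}{27523}$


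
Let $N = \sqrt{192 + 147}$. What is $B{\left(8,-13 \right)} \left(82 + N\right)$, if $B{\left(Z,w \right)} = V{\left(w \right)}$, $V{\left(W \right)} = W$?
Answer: $-1066 - 13 \sqrt{339} \approx -1305.4$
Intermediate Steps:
$B{\left(Z,w \right)} = w$
$N = \sqrt{339} \approx 18.412$
$B{\left(8,-13 \right)} \left(82 + N\right) = - 13 \left(82 + \sqrt{339}\right) = -1066 - 13 \sqrt{339}$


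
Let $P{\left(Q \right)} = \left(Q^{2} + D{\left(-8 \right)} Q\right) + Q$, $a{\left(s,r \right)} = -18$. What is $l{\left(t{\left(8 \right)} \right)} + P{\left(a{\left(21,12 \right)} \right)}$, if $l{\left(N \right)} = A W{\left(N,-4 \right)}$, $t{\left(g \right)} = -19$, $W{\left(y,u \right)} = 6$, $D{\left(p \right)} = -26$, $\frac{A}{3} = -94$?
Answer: $-918$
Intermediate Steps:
$A = -282$ ($A = 3 \left(-94\right) = -282$)
$l{\left(N \right)} = -1692$ ($l{\left(N \right)} = \left(-282\right) 6 = -1692$)
$P{\left(Q \right)} = Q^{2} - 25 Q$ ($P{\left(Q \right)} = \left(Q^{2} - 26 Q\right) + Q = Q^{2} - 25 Q$)
$l{\left(t{\left(8 \right)} \right)} + P{\left(a{\left(21,12 \right)} \right)} = -1692 - 18 \left(-25 - 18\right) = -1692 - -774 = -1692 + 774 = -918$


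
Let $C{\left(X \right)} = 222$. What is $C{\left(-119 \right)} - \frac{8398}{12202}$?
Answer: $\frac{1350223}{6101} \approx 221.31$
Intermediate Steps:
$C{\left(-119 \right)} - \frac{8398}{12202} = 222 - \frac{8398}{12202} = 222 - 8398 \cdot \frac{1}{12202} = 222 - \frac{4199}{6101} = \frac{1350223}{6101}$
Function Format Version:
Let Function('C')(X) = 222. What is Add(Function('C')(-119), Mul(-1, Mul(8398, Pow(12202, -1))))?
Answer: Rational(1350223, 6101) ≈ 221.31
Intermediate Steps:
Add(Function('C')(-119), Mul(-1, Mul(8398, Pow(12202, -1)))) = Add(222, Mul(-1, Mul(8398, Pow(12202, -1)))) = Add(222, Mul(-1, Mul(8398, Rational(1, 12202)))) = Add(222, Mul(-1, Rational(4199, 6101))) = Add(222, Rational(-4199, 6101)) = Rational(1350223, 6101)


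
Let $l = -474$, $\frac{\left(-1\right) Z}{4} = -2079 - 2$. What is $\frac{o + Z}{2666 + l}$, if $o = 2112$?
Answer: $\frac{2609}{548} \approx 4.7609$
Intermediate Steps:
$Z = 8324$ ($Z = - 4 \left(-2079 - 2\right) = \left(-4\right) \left(-2081\right) = 8324$)
$\frac{o + Z}{2666 + l} = \frac{2112 + 8324}{2666 - 474} = \frac{10436}{2192} = 10436 \cdot \frac{1}{2192} = \frac{2609}{548}$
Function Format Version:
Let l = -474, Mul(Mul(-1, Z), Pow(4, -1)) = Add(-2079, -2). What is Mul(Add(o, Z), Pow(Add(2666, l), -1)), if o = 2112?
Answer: Rational(2609, 548) ≈ 4.7609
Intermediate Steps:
Z = 8324 (Z = Mul(-4, Add(-2079, -2)) = Mul(-4, -2081) = 8324)
Mul(Add(o, Z), Pow(Add(2666, l), -1)) = Mul(Add(2112, 8324), Pow(Add(2666, -474), -1)) = Mul(10436, Pow(2192, -1)) = Mul(10436, Rational(1, 2192)) = Rational(2609, 548)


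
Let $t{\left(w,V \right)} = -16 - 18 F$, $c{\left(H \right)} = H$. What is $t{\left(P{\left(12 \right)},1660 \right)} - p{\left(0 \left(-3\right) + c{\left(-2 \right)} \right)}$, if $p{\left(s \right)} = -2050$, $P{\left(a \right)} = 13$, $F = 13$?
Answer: $1800$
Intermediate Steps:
$t{\left(w,V \right)} = -250$ ($t{\left(w,V \right)} = -16 - 234 = -250$)
$t{\left(P{\left(12 \right)},1660 \right)} - p{\left(0 \left(-3\right) + c{\left(-2 \right)} \right)} = -250 - -2050 = -250 + 2050 = 1800$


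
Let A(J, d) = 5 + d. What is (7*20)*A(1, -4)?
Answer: 140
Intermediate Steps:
(7*20)*A(1, -4) = (7*20)*(5 - 4) = 140*1 = 140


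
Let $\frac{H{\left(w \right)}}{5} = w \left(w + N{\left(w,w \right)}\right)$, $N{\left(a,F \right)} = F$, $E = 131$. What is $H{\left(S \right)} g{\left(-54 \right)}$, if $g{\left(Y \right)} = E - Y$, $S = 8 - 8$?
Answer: $0$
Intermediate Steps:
$S = 0$ ($S = 8 - 8 = 0$)
$H{\left(w \right)} = 10 w^{2}$ ($H{\left(w \right)} = 5 w \left(w + w\right) = 5 w 2 w = 5 \cdot 2 w^{2} = 10 w^{2}$)
$g{\left(Y \right)} = 131 - Y$
$H{\left(S \right)} g{\left(-54 \right)} = 10 \cdot 0^{2} \left(131 - -54\right) = 10 \cdot 0 \left(131 + 54\right) = 0 \cdot 185 = 0$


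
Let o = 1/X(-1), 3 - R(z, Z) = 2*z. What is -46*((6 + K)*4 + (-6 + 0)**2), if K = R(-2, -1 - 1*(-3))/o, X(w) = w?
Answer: -1472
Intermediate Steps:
R(z, Z) = 3 - 2*z
o = -1 (o = 1/(-1) = -1)
K = -7 (K = (3 - 2*(-2))/(-1) = (3 + 4)*(-1) = 7*(-1) = -7)
-46*((6 + K)*4 + (-6 + 0)**2) = -46*((6 - 7)*4 + (-6 + 0)**2) = -46*(-1*4 + (-6)**2) = -46*(-4 + 36) = -46*32 = -1472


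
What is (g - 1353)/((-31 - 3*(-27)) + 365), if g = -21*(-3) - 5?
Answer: -259/83 ≈ -3.1205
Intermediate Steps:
g = 58 (g = 63 - 5 = 58)
(g - 1353)/((-31 - 3*(-27)) + 365) = (58 - 1353)/((-31 - 3*(-27)) + 365) = -1295/((-31 + 81) + 365) = -1295/(50 + 365) = -1295/415 = -1295*1/415 = -259/83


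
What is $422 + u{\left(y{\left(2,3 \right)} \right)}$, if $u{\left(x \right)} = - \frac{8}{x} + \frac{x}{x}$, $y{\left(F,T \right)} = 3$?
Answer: $\frac{1261}{3} \approx 420.33$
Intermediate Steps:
$u{\left(x \right)} = 1 - \frac{8}{x}$ ($u{\left(x \right)} = - \frac{8}{x} + 1 = 1 - \frac{8}{x}$)
$422 + u{\left(y{\left(2,3 \right)} \right)} = 422 + \frac{-8 + 3}{3} = 422 + \frac{1}{3} \left(-5\right) = 422 - \frac{5}{3} = \frac{1261}{3}$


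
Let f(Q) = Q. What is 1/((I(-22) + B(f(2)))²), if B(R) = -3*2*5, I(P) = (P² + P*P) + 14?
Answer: 1/906304 ≈ 1.1034e-6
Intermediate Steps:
I(P) = 14 + 2*P² (I(P) = (P² + P²) + 14 = 2*P² + 14 = 14 + 2*P²)
B(R) = -30 (B(R) = -6*5 = -30)
1/((I(-22) + B(f(2)))²) = 1/(((14 + 2*(-22)²) - 30)²) = 1/(((14 + 2*484) - 30)²) = 1/(((14 + 968) - 30)²) = 1/((982 - 30)²) = 1/(952²) = 1/906304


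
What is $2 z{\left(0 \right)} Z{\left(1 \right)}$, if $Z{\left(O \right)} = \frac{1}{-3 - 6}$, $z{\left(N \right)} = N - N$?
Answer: $0$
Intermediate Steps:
$z{\left(N \right)} = 0$
$Z{\left(O \right)} = - \frac{1}{9}$ ($Z{\left(O \right)} = \frac{1}{-9} = - \frac{1}{9}$)
$2 z{\left(0 \right)} Z{\left(1 \right)} = 2 \cdot 0 \left(- \frac{1}{9}\right) = 0 \left(- \frac{1}{9}\right) = 0$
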